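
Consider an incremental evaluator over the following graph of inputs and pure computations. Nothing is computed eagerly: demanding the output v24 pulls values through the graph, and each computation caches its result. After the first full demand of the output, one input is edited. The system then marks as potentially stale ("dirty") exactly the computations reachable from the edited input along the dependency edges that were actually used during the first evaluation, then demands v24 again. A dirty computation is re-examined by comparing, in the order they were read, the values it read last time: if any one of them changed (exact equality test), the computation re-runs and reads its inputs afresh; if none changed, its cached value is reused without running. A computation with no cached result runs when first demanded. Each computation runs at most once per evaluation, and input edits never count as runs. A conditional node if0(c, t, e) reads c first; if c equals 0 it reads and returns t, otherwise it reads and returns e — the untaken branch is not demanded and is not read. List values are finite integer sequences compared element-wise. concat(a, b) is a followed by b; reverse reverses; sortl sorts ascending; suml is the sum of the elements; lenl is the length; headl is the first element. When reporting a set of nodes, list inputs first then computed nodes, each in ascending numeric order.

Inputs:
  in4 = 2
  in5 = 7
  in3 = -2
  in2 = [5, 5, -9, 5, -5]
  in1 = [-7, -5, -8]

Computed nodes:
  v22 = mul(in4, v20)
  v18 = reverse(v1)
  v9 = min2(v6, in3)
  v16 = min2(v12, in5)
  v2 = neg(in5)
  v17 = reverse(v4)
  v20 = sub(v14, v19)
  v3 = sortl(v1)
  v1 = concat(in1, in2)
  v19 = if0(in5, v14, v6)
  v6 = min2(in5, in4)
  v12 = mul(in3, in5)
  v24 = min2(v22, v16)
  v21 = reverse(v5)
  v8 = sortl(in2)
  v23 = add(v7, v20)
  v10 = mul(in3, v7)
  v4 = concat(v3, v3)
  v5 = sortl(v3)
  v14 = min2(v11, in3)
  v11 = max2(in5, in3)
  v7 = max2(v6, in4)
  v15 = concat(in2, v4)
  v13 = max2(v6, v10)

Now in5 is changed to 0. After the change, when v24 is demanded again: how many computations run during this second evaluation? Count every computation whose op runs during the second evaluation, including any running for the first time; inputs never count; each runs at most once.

Run set: v11, v12, v14, v16, v19, v20, v22, v24 (8 run).
The important point: the flipped condition redirects demand; v6 is left stale, never re-checked.

Initial pass — values computed on the first demand:
  v6 = min2(7, 2) = 2
  v11 = max2(7, -2) = 7
  v12 = mul(-2, 7) = -14
  v14 = min2(7, -2) = -2
  v16 = min2(-14, 7) = -14
  v19 = if0(in5=7 -> else branch v6) = 2
  v20 = sub(-2, 2) = -4
  v22 = mul(2, -4) = -8
  v24 = min2(-8, -14) = -14

Second demand — change propagation:
  v6: dirty yet unreached — the second evaluation never asks for it.
  v11: re-runs because in5 7->0; new result 0.
  v12: re-runs because in5 7->0; new result 0.
  v14: re-runs because v11 7->0; new result -2 (unchanged).
  v16: re-runs because v12 -14->0; in5 7->0; new result 0.
  v19: re-runs because in5 7->0; new result -2.
  v20: re-runs because v19 2->-2; new result 0.
  v22: re-runs because v20 -4->0; new result 0.
  v24: re-runs because v22 -8->0; v16 -14->0; new result 0.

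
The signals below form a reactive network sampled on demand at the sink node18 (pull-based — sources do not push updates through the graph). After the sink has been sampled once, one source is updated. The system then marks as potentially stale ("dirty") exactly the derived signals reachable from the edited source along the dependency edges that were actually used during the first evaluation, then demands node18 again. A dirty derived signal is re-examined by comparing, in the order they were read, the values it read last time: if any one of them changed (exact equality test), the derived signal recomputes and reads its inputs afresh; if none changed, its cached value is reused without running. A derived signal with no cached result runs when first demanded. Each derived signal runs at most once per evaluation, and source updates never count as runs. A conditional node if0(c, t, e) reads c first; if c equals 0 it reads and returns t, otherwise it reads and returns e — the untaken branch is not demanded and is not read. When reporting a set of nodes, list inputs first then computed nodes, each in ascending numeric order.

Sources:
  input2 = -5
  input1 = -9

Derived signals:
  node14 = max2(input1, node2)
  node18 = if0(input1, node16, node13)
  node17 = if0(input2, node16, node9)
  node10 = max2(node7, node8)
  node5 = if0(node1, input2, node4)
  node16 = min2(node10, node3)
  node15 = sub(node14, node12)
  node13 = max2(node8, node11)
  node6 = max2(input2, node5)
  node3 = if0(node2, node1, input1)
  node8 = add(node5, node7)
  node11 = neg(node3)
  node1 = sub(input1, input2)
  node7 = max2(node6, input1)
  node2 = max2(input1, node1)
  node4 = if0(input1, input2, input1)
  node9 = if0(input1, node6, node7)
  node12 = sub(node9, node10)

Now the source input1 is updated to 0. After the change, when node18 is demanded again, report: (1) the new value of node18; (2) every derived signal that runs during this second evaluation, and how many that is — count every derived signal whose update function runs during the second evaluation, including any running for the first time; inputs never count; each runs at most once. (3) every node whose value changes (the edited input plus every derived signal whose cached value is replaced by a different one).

node18 now evaluates to 0.
Run set: node1, node2, node3, node4, node5, node6, node7, node8, node10, node16, node18 (11 run).
Changed values: input1, node1, node2, node3, node4, node5, node7, node8, node18.
The important point: the flipped condition redirects demand; node11, node13 are left stale, never re-checked.

Initial pass — values computed on the first demand:
  node1 = sub(-9, -5) = -4
  node2 = max2(-9, -4) = -4
  node3 = if0(node2=-4 -> else branch input1) = -9
  node4 = if0(input1=-9 -> else branch input1) = -9
  node5 = if0(node1=-4 -> else branch node4) = -9
  node6 = max2(-5, -9) = -5
  node7 = max2(-5, -9) = -5
  node8 = add(-9, -5) = -14
  node11 = neg(-9) = 9
  node13 = max2(-14, 9) = 9
  node18 = if0(input1=-9 -> else branch node13) = 9

Second demand — change propagation:
  node1: re-runs because input1 -9->0; new result 5.
  node2: re-runs because input1 -9->0; node1 -4->5; new result 5.
  node3: re-runs because node2 -4->5; input1 -9->0; new result 0.
  node4: re-runs because input1 -9->0; input1 -9->0; new result -5.
  node5: re-runs because node1 -4->5; node4 -9->-5; new result -5.
  node6: re-runs because node5 -9->-5; new result -5 (unchanged).
  node7: re-runs because input1 -9->0; new result 0.
  node8: re-runs because node5 -9->-5; node7 -5->0; new result -5.
  node10: newly demanded (no cache) — executes and yields 0.
  node11: dirty yet unreached — the second evaluation never asks for it.
  node13: dirty yet unreached — the second evaluation never asks for it.
  node16: newly demanded (no cache) — executes and yields 0.
  node18: re-runs because input1 -9->0; new result 0.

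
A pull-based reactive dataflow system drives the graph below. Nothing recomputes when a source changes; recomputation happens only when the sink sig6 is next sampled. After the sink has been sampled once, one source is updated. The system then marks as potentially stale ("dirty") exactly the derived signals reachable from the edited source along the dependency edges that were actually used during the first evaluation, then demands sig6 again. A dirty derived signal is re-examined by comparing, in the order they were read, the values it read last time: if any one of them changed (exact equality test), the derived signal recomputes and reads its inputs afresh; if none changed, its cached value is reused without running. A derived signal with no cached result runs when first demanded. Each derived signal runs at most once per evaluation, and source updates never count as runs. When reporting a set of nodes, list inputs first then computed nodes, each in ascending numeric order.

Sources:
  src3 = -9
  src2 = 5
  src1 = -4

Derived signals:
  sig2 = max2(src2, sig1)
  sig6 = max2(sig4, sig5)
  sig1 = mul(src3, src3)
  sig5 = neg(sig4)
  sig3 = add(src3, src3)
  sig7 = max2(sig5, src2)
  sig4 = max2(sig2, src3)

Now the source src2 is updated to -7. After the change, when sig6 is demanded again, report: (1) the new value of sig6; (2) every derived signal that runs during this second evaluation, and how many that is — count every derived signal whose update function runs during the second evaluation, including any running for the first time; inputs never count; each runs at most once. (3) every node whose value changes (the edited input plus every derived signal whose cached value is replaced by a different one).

First evaluation (everything demanded from the output):
  sig1 = mul(-9, -9) = 81
  sig2 = max2(5, 81) = 81
  sig4 = max2(81, -9) = 81
  sig5 = neg(81) = -81
  sig6 = max2(81, -81) = 81

Propagation after the edit:
  sig2: runs — src2 5->-7; result 81 (same value as before).
  sig4: checked — values it read are unchanged (sig2 unchanged, src3 unchanged); reused cached 81 without running.
  sig5: checked — values it read are unchanged (sig4 unchanged); reused cached -81 without running.
  sig6: checked — values it read are unchanged (sig4 unchanged, sig5 unchanged); reused cached 81 without running.

Key observation: the change is absorbed at sig2 — it re-runs but produces the same value, and the output's value is unchanged.

New value of sig6: 81.
Derived signals that run: sig2 — 1 in total.
Values that change: src2.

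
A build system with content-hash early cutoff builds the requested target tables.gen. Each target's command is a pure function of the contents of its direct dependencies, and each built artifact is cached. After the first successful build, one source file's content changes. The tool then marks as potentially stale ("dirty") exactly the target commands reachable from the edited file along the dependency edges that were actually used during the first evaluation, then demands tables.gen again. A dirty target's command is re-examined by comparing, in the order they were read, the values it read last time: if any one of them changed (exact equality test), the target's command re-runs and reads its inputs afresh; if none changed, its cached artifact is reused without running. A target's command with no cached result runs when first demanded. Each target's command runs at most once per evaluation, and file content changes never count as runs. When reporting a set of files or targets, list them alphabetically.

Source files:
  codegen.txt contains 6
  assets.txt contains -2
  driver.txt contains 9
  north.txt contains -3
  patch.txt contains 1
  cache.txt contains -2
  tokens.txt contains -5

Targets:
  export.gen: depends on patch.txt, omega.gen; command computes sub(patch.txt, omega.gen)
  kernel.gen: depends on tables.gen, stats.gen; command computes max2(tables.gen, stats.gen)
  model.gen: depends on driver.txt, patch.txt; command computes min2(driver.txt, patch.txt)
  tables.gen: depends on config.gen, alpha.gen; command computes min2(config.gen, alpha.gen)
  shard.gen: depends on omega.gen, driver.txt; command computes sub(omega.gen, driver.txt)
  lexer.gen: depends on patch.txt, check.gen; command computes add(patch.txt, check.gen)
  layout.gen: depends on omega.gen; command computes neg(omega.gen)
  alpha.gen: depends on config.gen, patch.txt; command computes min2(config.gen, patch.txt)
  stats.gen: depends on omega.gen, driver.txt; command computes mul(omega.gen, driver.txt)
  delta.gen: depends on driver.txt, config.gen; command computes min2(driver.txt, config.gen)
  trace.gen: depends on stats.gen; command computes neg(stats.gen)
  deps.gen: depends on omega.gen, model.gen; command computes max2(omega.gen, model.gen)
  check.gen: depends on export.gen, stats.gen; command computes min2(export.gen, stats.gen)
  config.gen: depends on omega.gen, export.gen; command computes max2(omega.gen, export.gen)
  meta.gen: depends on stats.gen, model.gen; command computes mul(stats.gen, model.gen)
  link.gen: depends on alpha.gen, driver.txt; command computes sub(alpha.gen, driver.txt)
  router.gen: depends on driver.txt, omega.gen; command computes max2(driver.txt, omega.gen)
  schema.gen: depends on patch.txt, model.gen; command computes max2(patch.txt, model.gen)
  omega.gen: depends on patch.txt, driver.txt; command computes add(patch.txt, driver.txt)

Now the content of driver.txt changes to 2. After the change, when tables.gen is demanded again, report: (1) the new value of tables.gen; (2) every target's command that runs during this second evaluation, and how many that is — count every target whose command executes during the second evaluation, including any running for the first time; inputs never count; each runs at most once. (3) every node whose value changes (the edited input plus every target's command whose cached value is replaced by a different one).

New value of tables.gen: 1.
Target commands that run: alpha.gen, config.gen, export.gen, omega.gen, tables.gen — 5 in total.
Values that change: config.gen, driver.txt, export.gen, omega.gen.

First evaluation (everything demanded from the output):
  omega.gen = add(1, 9) = 10
  export.gen = sub(1, 10) = -9
  config.gen = max2(10, -9) = 10
  alpha.gen = min2(10, 1) = 1
  tables.gen = min2(10, 1) = 1

Propagation after the edit:
  omega.gen: runs — driver.txt 9->2; result 3.
  export.gen: runs — omega.gen 10->3; result -2.
  config.gen: runs — omega.gen 10->3; export.gen -9->-2; result 3.
  alpha.gen: runs — config.gen 10->3; result 1 (same value as before).
  tables.gen: runs — config.gen 10->3; result 1 (same value as before).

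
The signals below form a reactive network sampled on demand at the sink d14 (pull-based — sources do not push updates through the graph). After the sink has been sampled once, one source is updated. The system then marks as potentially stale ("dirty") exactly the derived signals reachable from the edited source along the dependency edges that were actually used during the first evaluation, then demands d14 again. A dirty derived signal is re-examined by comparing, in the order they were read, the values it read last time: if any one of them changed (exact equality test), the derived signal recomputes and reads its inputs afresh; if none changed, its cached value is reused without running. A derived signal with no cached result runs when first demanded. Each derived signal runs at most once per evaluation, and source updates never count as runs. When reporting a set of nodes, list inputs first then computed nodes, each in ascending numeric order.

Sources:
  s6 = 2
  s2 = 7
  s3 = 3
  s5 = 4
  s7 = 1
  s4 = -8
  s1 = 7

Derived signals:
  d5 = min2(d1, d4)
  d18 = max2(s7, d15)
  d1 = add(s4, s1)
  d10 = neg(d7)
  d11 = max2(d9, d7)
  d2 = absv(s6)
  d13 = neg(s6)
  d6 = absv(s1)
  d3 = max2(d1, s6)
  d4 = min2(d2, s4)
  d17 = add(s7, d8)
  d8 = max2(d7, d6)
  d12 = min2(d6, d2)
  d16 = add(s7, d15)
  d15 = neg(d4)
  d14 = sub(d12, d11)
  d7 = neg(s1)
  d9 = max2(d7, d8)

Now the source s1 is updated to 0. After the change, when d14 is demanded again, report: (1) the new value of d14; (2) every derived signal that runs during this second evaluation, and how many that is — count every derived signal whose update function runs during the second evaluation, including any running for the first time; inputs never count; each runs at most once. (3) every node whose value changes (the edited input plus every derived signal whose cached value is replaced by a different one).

d14 now evaluates to 0.
Run set: d6, d7, d8, d9, d11, d12, d14 (7 run).
Changed values: s1, d6, d7, d8, d9, d11, d12, d14.

Initial pass — values computed on the first demand:
  d2 = absv(2) = 2
  d6 = absv(7) = 7
  d7 = neg(7) = -7
  d8 = max2(-7, 7) = 7
  d9 = max2(-7, 7) = 7
  d11 = max2(7, -7) = 7
  d12 = min2(7, 2) = 2
  d14 = sub(2, 7) = -5

Second demand — change propagation:
  d6: re-runs because s1 7->0; new result 0.
  d7: re-runs because s1 7->0; new result 0.
  d8: re-runs because d7 -7->0; d6 7->0; new result 0.
  d9: re-runs because d7 -7->0; d8 7->0; new result 0.
  d11: re-runs because d9 7->0; d7 -7->0; new result 0.
  d12: re-runs because d6 7->0; new result 0.
  d14: re-runs because d12 2->0; d11 7->0; new result 0.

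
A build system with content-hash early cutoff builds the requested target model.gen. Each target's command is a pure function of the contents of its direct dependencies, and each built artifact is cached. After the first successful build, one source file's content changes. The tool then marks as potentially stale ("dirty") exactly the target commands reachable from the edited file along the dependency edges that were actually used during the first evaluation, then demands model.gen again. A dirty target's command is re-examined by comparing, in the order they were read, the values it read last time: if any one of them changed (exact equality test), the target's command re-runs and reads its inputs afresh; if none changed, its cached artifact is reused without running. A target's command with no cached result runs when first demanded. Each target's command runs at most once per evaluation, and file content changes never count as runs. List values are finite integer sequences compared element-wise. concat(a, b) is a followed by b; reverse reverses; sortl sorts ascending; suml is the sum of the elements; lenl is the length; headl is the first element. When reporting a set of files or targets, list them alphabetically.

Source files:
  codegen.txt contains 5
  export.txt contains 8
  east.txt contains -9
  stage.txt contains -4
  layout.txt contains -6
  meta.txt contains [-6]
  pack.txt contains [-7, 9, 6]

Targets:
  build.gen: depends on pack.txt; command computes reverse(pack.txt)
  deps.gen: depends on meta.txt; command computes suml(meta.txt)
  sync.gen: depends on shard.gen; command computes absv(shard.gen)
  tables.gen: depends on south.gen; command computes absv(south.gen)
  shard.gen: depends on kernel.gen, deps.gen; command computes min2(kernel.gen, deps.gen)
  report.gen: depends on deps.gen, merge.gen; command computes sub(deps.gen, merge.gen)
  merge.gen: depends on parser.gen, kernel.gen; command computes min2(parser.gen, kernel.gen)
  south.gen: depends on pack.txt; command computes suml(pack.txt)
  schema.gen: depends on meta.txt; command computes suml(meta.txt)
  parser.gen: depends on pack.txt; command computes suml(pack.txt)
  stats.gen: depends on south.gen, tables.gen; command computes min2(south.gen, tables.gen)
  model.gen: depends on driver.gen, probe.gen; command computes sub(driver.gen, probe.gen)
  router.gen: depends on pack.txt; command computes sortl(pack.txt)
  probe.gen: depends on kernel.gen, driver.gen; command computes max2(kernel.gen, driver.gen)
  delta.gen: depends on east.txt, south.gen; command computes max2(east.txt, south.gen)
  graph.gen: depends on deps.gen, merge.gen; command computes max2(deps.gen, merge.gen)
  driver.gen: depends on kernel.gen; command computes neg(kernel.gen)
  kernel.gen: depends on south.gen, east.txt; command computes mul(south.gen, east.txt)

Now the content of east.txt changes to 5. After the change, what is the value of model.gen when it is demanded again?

New value of model.gen: -80.

First evaluation (everything demanded from the output):
  south.gen = suml([-7, 9, 6]) = 8
  kernel.gen = mul(8, -9) = -72
  driver.gen = neg(-72) = 72
  probe.gen = max2(-72, 72) = 72
  model.gen = sub(72, 72) = 0

Propagation after the edit:
  kernel.gen: runs — east.txt -9->5; result 40.
  driver.gen: runs — kernel.gen -72->40; result -40.
  probe.gen: runs — kernel.gen -72->40; driver.gen 72->-40; result 40.
  model.gen: runs — driver.gen 72->-40; probe.gen 72->40; result -80.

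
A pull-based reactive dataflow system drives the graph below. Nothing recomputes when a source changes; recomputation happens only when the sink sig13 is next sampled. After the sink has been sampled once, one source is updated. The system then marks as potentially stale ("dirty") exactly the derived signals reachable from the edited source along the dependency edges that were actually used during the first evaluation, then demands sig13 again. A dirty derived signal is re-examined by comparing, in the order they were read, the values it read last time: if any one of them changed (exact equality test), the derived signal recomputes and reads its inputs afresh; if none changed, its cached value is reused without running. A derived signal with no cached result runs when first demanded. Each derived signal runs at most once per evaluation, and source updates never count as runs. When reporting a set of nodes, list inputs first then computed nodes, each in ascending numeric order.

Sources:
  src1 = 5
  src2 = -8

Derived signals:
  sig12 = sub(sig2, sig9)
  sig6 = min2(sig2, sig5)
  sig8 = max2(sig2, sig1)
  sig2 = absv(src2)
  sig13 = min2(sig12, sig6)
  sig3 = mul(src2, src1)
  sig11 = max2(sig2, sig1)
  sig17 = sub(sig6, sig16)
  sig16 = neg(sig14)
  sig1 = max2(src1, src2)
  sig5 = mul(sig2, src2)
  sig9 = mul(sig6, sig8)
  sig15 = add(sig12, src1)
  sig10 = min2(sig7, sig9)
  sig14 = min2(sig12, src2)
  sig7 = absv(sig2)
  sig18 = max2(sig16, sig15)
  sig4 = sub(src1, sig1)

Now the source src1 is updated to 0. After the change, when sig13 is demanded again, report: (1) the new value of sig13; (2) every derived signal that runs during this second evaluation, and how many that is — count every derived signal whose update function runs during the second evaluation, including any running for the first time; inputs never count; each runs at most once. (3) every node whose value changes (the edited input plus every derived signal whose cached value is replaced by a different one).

First evaluation (everything demanded from the output):
  sig1 = max2(5, -8) = 5
  sig2 = absv(-8) = 8
  sig5 = mul(8, -8) = -64
  sig6 = min2(8, -64) = -64
  sig8 = max2(8, 5) = 8
  sig9 = mul(-64, 8) = -512
  sig12 = sub(8, -512) = 520
  sig13 = min2(520, -64) = -64

Propagation after the edit:
  sig1: runs — src1 5->0; result 0.
  sig8: runs — sig1 5->0; result 8 (same value as before).
  sig9: checked — values it read are unchanged (sig6 unchanged, sig8 unchanged); reused cached -512 without running.
  sig12: checked — values it read are unchanged (sig2 unchanged, sig9 unchanged); reused cached 520 without running.
  sig13: checked — values it read are unchanged (sig12 unchanged, sig6 unchanged); reused cached -64 without running.

Key observation: the change is absorbed at sig8 — it re-runs but produces the same value, and the output's value is unchanged.

New value of sig13: -64.
Derived signals that run: sig1, sig8 — 2 in total.
Values that change: src1, sig1.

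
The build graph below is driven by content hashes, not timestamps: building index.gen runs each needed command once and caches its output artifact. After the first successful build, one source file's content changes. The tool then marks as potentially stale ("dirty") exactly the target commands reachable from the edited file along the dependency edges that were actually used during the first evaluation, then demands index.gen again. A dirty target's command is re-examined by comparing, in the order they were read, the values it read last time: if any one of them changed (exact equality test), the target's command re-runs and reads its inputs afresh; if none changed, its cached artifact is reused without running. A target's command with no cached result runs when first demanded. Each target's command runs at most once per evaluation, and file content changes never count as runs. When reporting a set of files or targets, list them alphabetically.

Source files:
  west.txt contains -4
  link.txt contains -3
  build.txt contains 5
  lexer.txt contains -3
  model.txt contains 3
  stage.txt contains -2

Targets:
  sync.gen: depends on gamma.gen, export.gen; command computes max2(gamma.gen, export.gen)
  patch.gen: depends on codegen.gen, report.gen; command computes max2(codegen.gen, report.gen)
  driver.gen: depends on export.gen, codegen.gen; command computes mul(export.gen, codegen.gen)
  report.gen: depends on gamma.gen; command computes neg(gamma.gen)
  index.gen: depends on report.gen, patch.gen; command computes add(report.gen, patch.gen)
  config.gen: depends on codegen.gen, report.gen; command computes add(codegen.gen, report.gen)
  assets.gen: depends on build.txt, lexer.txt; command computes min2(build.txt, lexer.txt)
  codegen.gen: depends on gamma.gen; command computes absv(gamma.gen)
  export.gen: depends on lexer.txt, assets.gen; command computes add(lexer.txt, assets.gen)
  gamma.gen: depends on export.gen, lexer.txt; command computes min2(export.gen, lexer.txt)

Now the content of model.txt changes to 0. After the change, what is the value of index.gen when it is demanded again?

index.gen now evaluates to 12.
The important point: nothing the output needs ever reads model.txt, so the edit is invisible to it.

Initial pass — values computed on the first demand:
  assets.gen = min2(5, -3) = -3
  export.gen = add(-3, -3) = -6
  gamma.gen = min2(-6, -3) = -6
  codegen.gen = absv(-6) = 6
  report.gen = neg(-6) = 6
  patch.gen = max2(6, 6) = 6
  index.gen = add(6, 6) = 12

Second demand — change propagation:
  no demanded computation ever read model.txt, so the edit dirties nothing and nothing runs.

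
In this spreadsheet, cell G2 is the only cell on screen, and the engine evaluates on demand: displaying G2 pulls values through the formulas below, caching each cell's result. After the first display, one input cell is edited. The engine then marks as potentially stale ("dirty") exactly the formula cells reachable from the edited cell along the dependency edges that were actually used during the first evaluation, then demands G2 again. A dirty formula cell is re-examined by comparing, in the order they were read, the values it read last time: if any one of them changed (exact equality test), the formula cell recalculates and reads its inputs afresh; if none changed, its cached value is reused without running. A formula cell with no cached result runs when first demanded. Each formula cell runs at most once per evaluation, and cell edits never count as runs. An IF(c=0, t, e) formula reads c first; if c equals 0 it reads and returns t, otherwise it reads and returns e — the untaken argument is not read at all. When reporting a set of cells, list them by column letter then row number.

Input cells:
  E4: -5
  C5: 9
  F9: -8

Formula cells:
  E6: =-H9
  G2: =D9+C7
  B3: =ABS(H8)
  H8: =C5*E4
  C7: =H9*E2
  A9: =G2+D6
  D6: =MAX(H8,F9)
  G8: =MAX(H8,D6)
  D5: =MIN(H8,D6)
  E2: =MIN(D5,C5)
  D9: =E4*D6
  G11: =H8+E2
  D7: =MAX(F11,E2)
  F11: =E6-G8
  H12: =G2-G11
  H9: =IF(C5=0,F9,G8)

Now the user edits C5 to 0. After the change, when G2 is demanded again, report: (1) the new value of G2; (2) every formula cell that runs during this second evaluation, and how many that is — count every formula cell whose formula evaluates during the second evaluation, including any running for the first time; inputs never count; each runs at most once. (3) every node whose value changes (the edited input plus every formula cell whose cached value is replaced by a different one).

Initial pass — values computed on the first demand:
  H8 = 9 * -5 = -45
  D6 = MAX(-45, -8) = -8
  D5 = MIN(-45, -8) = -45
  D9 = -5 * -8 = 40
  E2 = MIN(-45, 9) = -45
  G8 = MAX(-45, -8) = -8
  H9 = IF(C5=0: C5=9 -> else branch G8) = -8
  C7 = -8 * -45 = 360
  G2 = 40 + 360 = 400

Second demand — change propagation:
  H8: re-runs because C5 9->0; new result 0.
  D6: re-runs because H8 -45->0; new result 0.
  D5: re-runs because H8 -45->0; D6 -8->0; new result 0.
  D9: re-runs because D6 -8->0; new result 0.
  E2: re-runs because D5 -45->0; C5 9->0; new result 0.
  G8: dirty yet unreached — the second evaluation never asks for it.
  H9: re-runs because C5 9->0; new result -8 (unchanged).
  C7: re-runs because E2 -45->0; new result 0.
  G2: re-runs because D9 40->0; C7 360->0; new result 0.

The important point: the flipped condition redirects demand; G8 is left stale, never re-checked.

G2 now evaluates to 0.
Run set: C7, D5, D6, D9, E2, G2, H8, H9 (8 run).
Changed values: C5, C7, D5, D6, D9, E2, G2, H8.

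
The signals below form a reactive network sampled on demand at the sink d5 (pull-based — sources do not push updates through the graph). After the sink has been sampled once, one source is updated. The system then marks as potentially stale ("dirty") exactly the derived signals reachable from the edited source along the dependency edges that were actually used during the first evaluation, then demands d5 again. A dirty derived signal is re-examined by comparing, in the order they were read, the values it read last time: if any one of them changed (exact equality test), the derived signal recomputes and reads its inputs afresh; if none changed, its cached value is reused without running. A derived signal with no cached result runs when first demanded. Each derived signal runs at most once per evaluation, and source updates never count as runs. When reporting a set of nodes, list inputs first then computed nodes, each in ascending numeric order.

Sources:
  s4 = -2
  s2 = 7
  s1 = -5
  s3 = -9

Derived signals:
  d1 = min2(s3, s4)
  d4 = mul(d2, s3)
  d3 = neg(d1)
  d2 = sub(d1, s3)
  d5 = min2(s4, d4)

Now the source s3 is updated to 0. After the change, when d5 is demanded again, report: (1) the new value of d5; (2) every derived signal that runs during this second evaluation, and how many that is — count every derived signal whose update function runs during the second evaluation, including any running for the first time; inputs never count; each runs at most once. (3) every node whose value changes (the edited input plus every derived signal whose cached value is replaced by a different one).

d5 now evaluates to -2.
Run set: d1, d2, d4 (3 run).
Changed values: s3, d1, d2.
The important point: d4 recomputes to an identical value, and the output ends up unchanged.

Initial pass — values computed on the first demand:
  d1 = min2(-9, -2) = -9
  d2 = sub(-9, -9) = 0
  d4 = mul(0, -9) = 0
  d5 = min2(-2, 0) = -2

Second demand — change propagation:
  d1: re-runs because s3 -9->0; new result -2.
  d2: re-runs because d1 -9->-2; s3 -9->0; new result -2.
  d4: re-runs because d2 0->-2; s3 -9->0; new result 0 (unchanged).
  d5: re-examined; everything it read last time is the same (s4 unchanged, d4 unchanged) — cache -2 kept, no run.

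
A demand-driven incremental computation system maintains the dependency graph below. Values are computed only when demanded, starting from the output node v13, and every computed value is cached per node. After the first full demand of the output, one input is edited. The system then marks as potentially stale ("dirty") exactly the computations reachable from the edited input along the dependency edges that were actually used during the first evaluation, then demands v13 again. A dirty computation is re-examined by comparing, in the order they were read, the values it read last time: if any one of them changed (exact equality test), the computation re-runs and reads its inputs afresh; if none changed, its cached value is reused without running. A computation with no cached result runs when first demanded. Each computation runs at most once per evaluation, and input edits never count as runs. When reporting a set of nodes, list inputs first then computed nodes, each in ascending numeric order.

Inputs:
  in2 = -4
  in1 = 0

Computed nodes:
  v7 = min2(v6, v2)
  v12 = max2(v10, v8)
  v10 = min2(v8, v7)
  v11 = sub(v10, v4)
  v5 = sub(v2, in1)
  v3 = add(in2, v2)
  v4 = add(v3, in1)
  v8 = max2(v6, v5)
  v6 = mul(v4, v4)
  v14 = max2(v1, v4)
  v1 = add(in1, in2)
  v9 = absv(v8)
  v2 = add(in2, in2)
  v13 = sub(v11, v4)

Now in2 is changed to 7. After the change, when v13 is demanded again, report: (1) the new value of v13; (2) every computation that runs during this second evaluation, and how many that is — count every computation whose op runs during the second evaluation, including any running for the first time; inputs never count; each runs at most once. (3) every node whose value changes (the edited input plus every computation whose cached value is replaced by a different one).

New value of v13: -28.
Computations that run: v2, v3, v4, v5, v6, v7, v8, v10, v11, v13 — 10 in total.
Values that change: in2, v2, v3, v4, v5, v6, v7, v8, v10, v11, v13.

First evaluation (everything demanded from the output):
  v2 = add(-4, -4) = -8
  v3 = add(-4, -8) = -12
  v4 = add(-12, 0) = -12
  v5 = sub(-8, 0) = -8
  v6 = mul(-12, -12) = 144
  v7 = min2(144, -8) = -8
  v8 = max2(144, -8) = 144
  v10 = min2(144, -8) = -8
  v11 = sub(-8, -12) = 4
  v13 = sub(4, -12) = 16

Propagation after the edit:
  v2: runs — in2 -4->7; in2 -4->7; result 14.
  v3: runs — in2 -4->7; v2 -8->14; result 21.
  v4: runs — v3 -12->21; result 21.
  v5: runs — v2 -8->14; result 14.
  v6: runs — v4 -12->21; v4 -12->21; result 441.
  v7: runs — v6 144->441; v2 -8->14; result 14.
  v8: runs — v6 144->441; v5 -8->14; result 441.
  v10: runs — v8 144->441; v7 -8->14; result 14.
  v11: runs — v10 -8->14; v4 -12->21; result -7.
  v13: runs — v11 4->-7; v4 -12->21; result -28.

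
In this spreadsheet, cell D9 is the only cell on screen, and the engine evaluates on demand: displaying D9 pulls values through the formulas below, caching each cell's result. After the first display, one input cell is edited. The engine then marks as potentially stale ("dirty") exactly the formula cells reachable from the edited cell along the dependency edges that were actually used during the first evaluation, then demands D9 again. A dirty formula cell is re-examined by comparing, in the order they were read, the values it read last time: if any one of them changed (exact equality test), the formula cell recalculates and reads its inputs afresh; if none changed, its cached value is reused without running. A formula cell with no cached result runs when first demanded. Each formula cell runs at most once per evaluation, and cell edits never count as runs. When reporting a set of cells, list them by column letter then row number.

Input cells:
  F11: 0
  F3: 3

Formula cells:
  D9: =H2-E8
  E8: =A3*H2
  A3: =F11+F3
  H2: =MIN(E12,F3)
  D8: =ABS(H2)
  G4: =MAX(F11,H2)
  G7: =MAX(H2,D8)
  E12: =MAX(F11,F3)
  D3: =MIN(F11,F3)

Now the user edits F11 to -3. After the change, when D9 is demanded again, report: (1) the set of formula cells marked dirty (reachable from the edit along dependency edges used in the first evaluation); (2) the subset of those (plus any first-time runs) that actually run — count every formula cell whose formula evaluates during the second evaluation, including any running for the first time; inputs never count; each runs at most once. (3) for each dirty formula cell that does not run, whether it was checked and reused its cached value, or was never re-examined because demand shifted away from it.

Dirty set: A3, D9, E8, E12, H2.
Run set: A3, D9, E8, E12 (4 run).
Re-examined without running (cache reused): H2.
The important point: at H2 every value read last time is unchanged, so the dirty flag clears without a run.

Initial pass — values computed on the first demand:
  A3 = 0 + 3 = 3
  E12 = MAX(0, 3) = 3
  H2 = MIN(3, 3) = 3
  E8 = 3 * 3 = 9
  D9 = 3 - 9 = -6

Second demand — change propagation:
  A3: re-runs because F11 0->-3; new result 0.
  E12: re-runs because F11 0->-3; new result 3 (unchanged).
  H2: re-examined; everything it read last time is the same (E12 unchanged, F3 unchanged) — cache 3 kept, no run.
  E8: re-runs because A3 3->0; new result 0.
  D9: re-runs because E8 9->0; new result 3.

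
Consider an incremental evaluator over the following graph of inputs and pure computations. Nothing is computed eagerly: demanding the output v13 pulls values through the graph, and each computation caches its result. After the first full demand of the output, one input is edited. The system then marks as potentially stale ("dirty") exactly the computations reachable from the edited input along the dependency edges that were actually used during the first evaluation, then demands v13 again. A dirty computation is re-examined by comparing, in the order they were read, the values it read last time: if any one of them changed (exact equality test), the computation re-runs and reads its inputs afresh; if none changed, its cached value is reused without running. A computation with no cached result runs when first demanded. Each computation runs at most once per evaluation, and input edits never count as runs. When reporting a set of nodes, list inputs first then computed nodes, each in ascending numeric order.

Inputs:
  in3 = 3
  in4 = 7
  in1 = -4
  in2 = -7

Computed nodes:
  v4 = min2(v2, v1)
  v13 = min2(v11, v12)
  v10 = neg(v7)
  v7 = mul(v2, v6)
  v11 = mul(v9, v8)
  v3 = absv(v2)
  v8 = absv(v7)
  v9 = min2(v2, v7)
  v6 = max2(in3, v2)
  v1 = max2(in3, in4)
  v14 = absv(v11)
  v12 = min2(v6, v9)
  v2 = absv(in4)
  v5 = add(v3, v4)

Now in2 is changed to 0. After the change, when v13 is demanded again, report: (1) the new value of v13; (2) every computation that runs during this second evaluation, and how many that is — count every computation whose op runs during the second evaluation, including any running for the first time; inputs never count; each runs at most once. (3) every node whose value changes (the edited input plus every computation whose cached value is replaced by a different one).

v13 now evaluates to 7.
Run set: none (0 run).
Changed values: in2.
The important point: nothing the output needs ever reads in2, so the edit is invisible to it.

Initial pass — values computed on the first demand:
  v2 = absv(7) = 7
  v6 = max2(3, 7) = 7
  v7 = mul(7, 7) = 49
  v8 = absv(49) = 49
  v9 = min2(7, 49) = 7
  v11 = mul(7, 49) = 343
  v12 = min2(7, 7) = 7
  v13 = min2(343, 7) = 7

Second demand — change propagation:
  no demanded computation ever read in2, so the edit dirties nothing and nothing runs.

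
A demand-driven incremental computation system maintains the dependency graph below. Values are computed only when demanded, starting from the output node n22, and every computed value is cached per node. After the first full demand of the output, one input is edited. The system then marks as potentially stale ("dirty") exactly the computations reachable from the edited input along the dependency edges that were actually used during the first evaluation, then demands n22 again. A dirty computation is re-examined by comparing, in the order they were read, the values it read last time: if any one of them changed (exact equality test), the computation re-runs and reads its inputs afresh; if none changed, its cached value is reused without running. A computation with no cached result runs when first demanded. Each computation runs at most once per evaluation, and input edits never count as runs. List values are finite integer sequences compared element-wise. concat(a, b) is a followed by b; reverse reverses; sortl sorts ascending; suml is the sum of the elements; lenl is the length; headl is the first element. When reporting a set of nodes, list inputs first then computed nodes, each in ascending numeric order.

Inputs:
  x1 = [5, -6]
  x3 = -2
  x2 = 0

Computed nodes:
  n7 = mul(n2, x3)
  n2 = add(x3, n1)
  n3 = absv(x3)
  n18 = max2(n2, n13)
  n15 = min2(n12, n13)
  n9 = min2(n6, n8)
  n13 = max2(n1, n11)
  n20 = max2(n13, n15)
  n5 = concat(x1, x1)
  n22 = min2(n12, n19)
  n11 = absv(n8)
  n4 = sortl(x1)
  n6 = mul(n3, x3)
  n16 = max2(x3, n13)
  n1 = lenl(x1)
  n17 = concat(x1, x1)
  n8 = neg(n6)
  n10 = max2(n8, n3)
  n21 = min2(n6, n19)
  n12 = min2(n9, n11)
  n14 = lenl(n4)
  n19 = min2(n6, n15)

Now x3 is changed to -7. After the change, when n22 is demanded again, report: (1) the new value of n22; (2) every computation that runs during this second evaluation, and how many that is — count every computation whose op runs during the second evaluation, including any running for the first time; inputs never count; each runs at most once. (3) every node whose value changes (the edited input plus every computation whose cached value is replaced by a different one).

First evaluation (everything demanded from the output):
  n1 = lenl([5, -6]) = 2
  n3 = absv(-2) = 2
  n6 = mul(2, -2) = -4
  n8 = neg(-4) = 4
  n9 = min2(-4, 4) = -4
  n11 = absv(4) = 4
  n12 = min2(-4, 4) = -4
  n13 = max2(2, 4) = 4
  n15 = min2(-4, 4) = -4
  n19 = min2(-4, -4) = -4
  n22 = min2(-4, -4) = -4

Propagation after the edit:
  n3: runs — x3 -2->-7; result 7.
  n6: runs — n3 2->7; x3 -2->-7; result -49.
  n8: runs — n6 -4->-49; result 49.
  n9: runs — n6 -4->-49; n8 4->49; result -49.
  n11: runs — n8 4->49; result 49.
  n12: runs — n9 -4->-49; n11 4->49; result -49.
  n13: runs — n11 4->49; result 49.
  n15: runs — n12 -4->-49; n13 4->49; result -49.
  n19: runs — n6 -4->-49; n15 -4->-49; result -49.
  n22: runs — n12 -4->-49; n19 -4->-49; result -49.

New value of n22: -49.
Computations that run: n3, n6, n8, n9, n11, n12, n13, n15, n19, n22 — 10 in total.
Values that change: x3, n3, n6, n8, n9, n11, n12, n13, n15, n19, n22.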